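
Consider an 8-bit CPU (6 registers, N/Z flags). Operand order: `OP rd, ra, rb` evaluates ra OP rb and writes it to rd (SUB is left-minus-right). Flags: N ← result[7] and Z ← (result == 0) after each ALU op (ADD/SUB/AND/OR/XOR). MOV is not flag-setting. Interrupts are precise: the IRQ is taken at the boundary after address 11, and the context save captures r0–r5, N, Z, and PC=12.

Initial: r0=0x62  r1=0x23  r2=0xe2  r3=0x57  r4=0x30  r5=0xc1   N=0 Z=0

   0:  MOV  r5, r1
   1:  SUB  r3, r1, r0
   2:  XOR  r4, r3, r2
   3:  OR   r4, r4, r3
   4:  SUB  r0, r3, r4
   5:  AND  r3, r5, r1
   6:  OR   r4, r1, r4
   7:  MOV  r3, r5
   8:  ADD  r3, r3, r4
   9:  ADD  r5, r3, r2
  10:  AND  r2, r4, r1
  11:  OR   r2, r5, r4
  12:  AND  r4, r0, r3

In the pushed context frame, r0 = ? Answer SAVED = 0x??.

SAVED = 0xde

after  0: r0=0x62 r1=0x23 r2=0xe2 r3=0x57 r4=0x30 r5=0x23  N=0 Z=0
after  1: r0=0x62 r1=0x23 r2=0xe2 r3=0xc1 r4=0x30 r5=0x23  N=1 Z=0
after  2: r0=0x62 r1=0x23 r2=0xe2 r3=0xc1 r4=0x23 r5=0x23  N=0 Z=0
after  3: r0=0x62 r1=0x23 r2=0xe2 r3=0xc1 r4=0xe3 r5=0x23  N=1 Z=0
after  4: r0=0xde r1=0x23 r2=0xe2 r3=0xc1 r4=0xe3 r5=0x23  N=1 Z=0
after  5: r0=0xde r1=0x23 r2=0xe2 r3=0x23 r4=0xe3 r5=0x23  N=0 Z=0
after  6: r0=0xde r1=0x23 r2=0xe2 r3=0x23 r4=0xe3 r5=0x23  N=1 Z=0
after  7: r0=0xde r1=0x23 r2=0xe2 r3=0x23 r4=0xe3 r5=0x23  N=1 Z=0
after  8: r0=0xde r1=0x23 r2=0xe2 r3=0x06 r4=0xe3 r5=0x23  N=0 Z=0
after  9: r0=0xde r1=0x23 r2=0xe2 r3=0x06 r4=0xe3 r5=0xe8  N=1 Z=0
after 10: r0=0xde r1=0x23 r2=0x23 r3=0x06 r4=0xe3 r5=0xe8  N=0 Z=0
after 11: r0=0xde r1=0x23 r2=0xeb r3=0x06 r4=0xe3 r5=0xe8  N=1 Z=0
-- IRQ taken; context saved, return-PC = 12 --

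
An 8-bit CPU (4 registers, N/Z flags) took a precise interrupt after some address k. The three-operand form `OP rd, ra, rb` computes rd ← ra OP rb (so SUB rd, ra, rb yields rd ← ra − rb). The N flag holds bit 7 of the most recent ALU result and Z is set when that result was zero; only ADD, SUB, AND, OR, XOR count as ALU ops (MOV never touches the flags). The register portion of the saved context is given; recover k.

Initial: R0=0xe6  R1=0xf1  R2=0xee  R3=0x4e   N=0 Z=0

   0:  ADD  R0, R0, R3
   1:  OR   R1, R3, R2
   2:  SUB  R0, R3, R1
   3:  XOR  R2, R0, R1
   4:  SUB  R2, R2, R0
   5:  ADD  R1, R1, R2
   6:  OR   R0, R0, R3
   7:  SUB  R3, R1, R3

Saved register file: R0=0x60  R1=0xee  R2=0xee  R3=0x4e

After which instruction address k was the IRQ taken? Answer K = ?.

after  0: R0=0x34 R1=0xf1 R2=0xee R3=0x4e  N=0 Z=0
after  1: R0=0x34 R1=0xee R2=0xee R3=0x4e  N=1 Z=0
after  2: R0=0x60 R1=0xee R2=0xee R3=0x4e  N=0 Z=0
-- IRQ taken; context saved, return-PC = 3 --

K = 2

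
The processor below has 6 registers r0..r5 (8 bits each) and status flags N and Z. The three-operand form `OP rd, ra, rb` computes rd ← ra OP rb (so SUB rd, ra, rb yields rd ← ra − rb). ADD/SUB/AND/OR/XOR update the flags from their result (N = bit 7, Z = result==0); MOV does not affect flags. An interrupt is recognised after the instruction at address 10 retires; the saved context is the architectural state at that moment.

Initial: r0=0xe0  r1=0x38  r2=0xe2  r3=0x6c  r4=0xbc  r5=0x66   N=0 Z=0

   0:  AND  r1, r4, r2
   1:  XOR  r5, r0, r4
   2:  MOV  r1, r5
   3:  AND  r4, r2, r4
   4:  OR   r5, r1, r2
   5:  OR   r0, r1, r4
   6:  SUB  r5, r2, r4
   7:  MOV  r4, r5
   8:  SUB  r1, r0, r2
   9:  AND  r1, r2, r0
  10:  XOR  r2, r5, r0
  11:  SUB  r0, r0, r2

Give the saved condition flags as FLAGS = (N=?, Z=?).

after  0: r0=0xe0 r1=0xa0 r2=0xe2 r3=0x6c r4=0xbc r5=0x66  N=1 Z=0
after  1: r0=0xe0 r1=0xa0 r2=0xe2 r3=0x6c r4=0xbc r5=0x5c  N=0 Z=0
after  2: r0=0xe0 r1=0x5c r2=0xe2 r3=0x6c r4=0xbc r5=0x5c  N=0 Z=0
after  3: r0=0xe0 r1=0x5c r2=0xe2 r3=0x6c r4=0xa0 r5=0x5c  N=1 Z=0
after  4: r0=0xe0 r1=0x5c r2=0xe2 r3=0x6c r4=0xa0 r5=0xfe  N=1 Z=0
after  5: r0=0xfc r1=0x5c r2=0xe2 r3=0x6c r4=0xa0 r5=0xfe  N=1 Z=0
after  6: r0=0xfc r1=0x5c r2=0xe2 r3=0x6c r4=0xa0 r5=0x42  N=0 Z=0
after  7: r0=0xfc r1=0x5c r2=0xe2 r3=0x6c r4=0x42 r5=0x42  N=0 Z=0
after  8: r0=0xfc r1=0x1a r2=0xe2 r3=0x6c r4=0x42 r5=0x42  N=0 Z=0
after  9: r0=0xfc r1=0xe0 r2=0xe2 r3=0x6c r4=0x42 r5=0x42  N=1 Z=0
after 10: r0=0xfc r1=0xe0 r2=0xbe r3=0x6c r4=0x42 r5=0x42  N=1 Z=0
-- IRQ taken; context saved, return-PC = 11 --

FLAGS = (N=1, Z=0)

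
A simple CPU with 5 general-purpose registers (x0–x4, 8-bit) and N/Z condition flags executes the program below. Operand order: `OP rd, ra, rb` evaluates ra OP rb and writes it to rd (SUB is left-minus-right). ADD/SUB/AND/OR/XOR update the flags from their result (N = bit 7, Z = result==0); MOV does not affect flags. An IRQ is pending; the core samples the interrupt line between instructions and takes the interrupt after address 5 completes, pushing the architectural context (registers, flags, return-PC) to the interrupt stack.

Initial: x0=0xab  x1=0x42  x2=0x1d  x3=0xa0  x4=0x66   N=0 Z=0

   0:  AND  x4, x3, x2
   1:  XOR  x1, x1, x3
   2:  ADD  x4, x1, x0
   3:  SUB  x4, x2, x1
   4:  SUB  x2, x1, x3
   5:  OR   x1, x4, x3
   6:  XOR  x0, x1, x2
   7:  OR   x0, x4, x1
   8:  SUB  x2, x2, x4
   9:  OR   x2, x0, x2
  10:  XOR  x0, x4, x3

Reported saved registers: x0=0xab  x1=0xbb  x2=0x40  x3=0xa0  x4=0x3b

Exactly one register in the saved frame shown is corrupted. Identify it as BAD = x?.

BAD = x2

after  0: x0=0xab x1=0x42 x2=0x1d x3=0xa0 x4=0x00  N=0 Z=1
after  1: x0=0xab x1=0xe2 x2=0x1d x3=0xa0 x4=0x00  N=1 Z=0
after  2: x0=0xab x1=0xe2 x2=0x1d x3=0xa0 x4=0x8d  N=1 Z=0
after  3: x0=0xab x1=0xe2 x2=0x1d x3=0xa0 x4=0x3b  N=0 Z=0
after  4: x0=0xab x1=0xe2 x2=0x42 x3=0xa0 x4=0x3b  N=0 Z=0
after  5: x0=0xab x1=0xbb x2=0x42 x3=0xa0 x4=0x3b  N=1 Z=0
-- IRQ taken; context saved, return-PC = 6 --
mismatch: x2: reported 0x40 vs actual 0x42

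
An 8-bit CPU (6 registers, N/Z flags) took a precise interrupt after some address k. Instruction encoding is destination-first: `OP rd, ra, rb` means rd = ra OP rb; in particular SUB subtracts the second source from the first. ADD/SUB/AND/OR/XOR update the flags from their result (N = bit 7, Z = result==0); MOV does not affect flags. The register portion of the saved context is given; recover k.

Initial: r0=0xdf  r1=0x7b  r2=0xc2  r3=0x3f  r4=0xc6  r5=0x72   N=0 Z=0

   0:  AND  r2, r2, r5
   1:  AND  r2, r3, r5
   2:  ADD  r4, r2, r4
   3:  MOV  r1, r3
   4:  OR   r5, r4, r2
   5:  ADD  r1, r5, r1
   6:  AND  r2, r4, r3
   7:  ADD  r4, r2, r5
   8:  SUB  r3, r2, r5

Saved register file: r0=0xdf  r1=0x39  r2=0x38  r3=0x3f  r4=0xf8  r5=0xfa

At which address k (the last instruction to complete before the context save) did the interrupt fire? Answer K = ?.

after  0: r0=0xdf r1=0x7b r2=0x42 r3=0x3f r4=0xc6 r5=0x72  N=0 Z=0
after  1: r0=0xdf r1=0x7b r2=0x32 r3=0x3f r4=0xc6 r5=0x72  N=0 Z=0
after  2: r0=0xdf r1=0x7b r2=0x32 r3=0x3f r4=0xf8 r5=0x72  N=1 Z=0
after  3: r0=0xdf r1=0x3f r2=0x32 r3=0x3f r4=0xf8 r5=0x72  N=1 Z=0
after  4: r0=0xdf r1=0x3f r2=0x32 r3=0x3f r4=0xf8 r5=0xfa  N=1 Z=0
after  5: r0=0xdf r1=0x39 r2=0x32 r3=0x3f r4=0xf8 r5=0xfa  N=0 Z=0
after  6: r0=0xdf r1=0x39 r2=0x38 r3=0x3f r4=0xf8 r5=0xfa  N=0 Z=0
-- IRQ taken; context saved, return-PC = 7 --

K = 6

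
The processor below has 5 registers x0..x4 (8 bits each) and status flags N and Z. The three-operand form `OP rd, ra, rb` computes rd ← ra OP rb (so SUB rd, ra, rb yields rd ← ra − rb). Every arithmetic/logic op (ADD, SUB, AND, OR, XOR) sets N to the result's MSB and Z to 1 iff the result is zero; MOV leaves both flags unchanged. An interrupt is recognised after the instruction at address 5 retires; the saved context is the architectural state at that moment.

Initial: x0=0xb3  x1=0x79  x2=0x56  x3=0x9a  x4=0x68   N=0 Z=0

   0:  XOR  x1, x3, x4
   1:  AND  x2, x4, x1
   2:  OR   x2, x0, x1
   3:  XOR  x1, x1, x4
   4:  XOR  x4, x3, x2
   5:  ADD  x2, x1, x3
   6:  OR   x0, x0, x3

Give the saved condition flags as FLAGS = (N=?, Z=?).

FLAGS = (N=0, Z=0)

after  0: x0=0xb3 x1=0xf2 x2=0x56 x3=0x9a x4=0x68  N=1 Z=0
after  1: x0=0xb3 x1=0xf2 x2=0x60 x3=0x9a x4=0x68  N=0 Z=0
after  2: x0=0xb3 x1=0xf2 x2=0xf3 x3=0x9a x4=0x68  N=1 Z=0
after  3: x0=0xb3 x1=0x9a x2=0xf3 x3=0x9a x4=0x68  N=1 Z=0
after  4: x0=0xb3 x1=0x9a x2=0xf3 x3=0x9a x4=0x69  N=0 Z=0
after  5: x0=0xb3 x1=0x9a x2=0x34 x3=0x9a x4=0x69  N=0 Z=0
-- IRQ taken; context saved, return-PC = 6 --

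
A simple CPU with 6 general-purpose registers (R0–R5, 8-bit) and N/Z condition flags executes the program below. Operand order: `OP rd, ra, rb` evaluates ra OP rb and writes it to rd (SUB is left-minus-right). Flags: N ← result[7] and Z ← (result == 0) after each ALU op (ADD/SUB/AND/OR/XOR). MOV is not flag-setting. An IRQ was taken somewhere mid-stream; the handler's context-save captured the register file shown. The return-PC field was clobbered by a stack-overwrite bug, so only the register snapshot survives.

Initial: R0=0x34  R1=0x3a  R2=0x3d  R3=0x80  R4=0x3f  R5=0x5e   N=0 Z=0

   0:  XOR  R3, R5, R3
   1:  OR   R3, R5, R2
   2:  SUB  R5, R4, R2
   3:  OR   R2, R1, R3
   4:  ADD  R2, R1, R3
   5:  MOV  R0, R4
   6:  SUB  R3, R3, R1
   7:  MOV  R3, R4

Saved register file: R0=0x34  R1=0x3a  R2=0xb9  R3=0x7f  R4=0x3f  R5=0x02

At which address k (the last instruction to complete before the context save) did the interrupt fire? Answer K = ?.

K = 4

after  0: R0=0x34 R1=0x3a R2=0x3d R3=0xde R4=0x3f R5=0x5e  N=1 Z=0
after  1: R0=0x34 R1=0x3a R2=0x3d R3=0x7f R4=0x3f R5=0x5e  N=0 Z=0
after  2: R0=0x34 R1=0x3a R2=0x3d R3=0x7f R4=0x3f R5=0x02  N=0 Z=0
after  3: R0=0x34 R1=0x3a R2=0x7f R3=0x7f R4=0x3f R5=0x02  N=0 Z=0
after  4: R0=0x34 R1=0x3a R2=0xb9 R3=0x7f R4=0x3f R5=0x02  N=1 Z=0
-- IRQ taken; context saved, return-PC = 5 --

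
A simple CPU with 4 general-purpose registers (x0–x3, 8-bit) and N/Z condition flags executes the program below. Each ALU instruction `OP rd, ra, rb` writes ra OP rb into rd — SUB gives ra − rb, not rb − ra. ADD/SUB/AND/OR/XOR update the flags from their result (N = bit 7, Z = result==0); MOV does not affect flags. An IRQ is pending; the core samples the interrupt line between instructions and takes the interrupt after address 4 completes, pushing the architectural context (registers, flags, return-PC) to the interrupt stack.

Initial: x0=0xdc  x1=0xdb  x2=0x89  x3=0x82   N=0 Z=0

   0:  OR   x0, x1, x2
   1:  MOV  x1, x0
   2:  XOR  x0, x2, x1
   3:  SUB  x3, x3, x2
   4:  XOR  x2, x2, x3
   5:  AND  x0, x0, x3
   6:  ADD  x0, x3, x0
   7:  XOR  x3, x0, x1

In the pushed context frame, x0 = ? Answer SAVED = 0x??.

SAVED = 0x52

after  0: x0=0xdb x1=0xdb x2=0x89 x3=0x82  N=1 Z=0
after  1: x0=0xdb x1=0xdb x2=0x89 x3=0x82  N=1 Z=0
after  2: x0=0x52 x1=0xdb x2=0x89 x3=0x82  N=0 Z=0
after  3: x0=0x52 x1=0xdb x2=0x89 x3=0xf9  N=1 Z=0
after  4: x0=0x52 x1=0xdb x2=0x70 x3=0xf9  N=0 Z=0
-- IRQ taken; context saved, return-PC = 5 --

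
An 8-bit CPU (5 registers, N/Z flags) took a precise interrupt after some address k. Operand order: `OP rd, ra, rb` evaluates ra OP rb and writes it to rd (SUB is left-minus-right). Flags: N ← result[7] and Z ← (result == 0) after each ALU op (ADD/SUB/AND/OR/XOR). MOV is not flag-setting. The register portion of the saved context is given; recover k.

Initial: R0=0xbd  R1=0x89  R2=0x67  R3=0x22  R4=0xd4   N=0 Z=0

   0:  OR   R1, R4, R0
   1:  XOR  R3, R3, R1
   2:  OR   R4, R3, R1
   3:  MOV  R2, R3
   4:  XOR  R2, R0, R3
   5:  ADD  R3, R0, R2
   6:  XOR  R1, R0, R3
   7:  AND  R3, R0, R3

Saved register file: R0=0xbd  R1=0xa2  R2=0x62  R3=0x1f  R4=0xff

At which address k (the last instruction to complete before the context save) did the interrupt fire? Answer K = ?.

after  0: R0=0xbd R1=0xfd R2=0x67 R3=0x22 R4=0xd4  N=1 Z=0
after  1: R0=0xbd R1=0xfd R2=0x67 R3=0xdf R4=0xd4  N=1 Z=0
after  2: R0=0xbd R1=0xfd R2=0x67 R3=0xdf R4=0xff  N=1 Z=0
after  3: R0=0xbd R1=0xfd R2=0xdf R3=0xdf R4=0xff  N=1 Z=0
after  4: R0=0xbd R1=0xfd R2=0x62 R3=0xdf R4=0xff  N=0 Z=0
after  5: R0=0xbd R1=0xfd R2=0x62 R3=0x1f R4=0xff  N=0 Z=0
after  6: R0=0xbd R1=0xa2 R2=0x62 R3=0x1f R4=0xff  N=1 Z=0
-- IRQ taken; context saved, return-PC = 7 --

K = 6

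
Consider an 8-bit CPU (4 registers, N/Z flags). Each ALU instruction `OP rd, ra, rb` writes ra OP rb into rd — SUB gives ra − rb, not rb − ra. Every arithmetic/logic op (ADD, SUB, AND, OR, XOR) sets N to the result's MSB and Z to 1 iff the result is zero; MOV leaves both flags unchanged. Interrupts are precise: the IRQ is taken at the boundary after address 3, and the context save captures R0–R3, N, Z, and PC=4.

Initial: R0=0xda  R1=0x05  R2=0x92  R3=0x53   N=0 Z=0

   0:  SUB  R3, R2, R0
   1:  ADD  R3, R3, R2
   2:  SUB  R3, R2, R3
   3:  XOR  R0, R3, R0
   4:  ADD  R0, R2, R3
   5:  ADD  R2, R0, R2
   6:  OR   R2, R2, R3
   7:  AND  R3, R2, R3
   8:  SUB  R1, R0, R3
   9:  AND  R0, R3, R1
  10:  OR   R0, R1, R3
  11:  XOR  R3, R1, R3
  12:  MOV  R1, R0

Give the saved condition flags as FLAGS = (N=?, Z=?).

after  0: R0=0xda R1=0x05 R2=0x92 R3=0xb8  N=1 Z=0
after  1: R0=0xda R1=0x05 R2=0x92 R3=0x4a  N=0 Z=0
after  2: R0=0xda R1=0x05 R2=0x92 R3=0x48  N=0 Z=0
after  3: R0=0x92 R1=0x05 R2=0x92 R3=0x48  N=1 Z=0
-- IRQ taken; context saved, return-PC = 4 --

FLAGS = (N=1, Z=0)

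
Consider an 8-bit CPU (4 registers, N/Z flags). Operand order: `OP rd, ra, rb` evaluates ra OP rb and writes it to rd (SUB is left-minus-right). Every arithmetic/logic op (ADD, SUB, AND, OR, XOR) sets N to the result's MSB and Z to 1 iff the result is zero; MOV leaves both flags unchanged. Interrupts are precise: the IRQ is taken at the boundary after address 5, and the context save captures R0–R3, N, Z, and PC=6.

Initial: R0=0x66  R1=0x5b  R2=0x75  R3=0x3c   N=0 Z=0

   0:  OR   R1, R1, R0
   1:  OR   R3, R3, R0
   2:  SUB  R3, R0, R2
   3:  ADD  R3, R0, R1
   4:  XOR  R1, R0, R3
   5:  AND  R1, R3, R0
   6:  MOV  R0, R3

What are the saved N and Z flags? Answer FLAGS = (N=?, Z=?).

FLAGS = (N=0, Z=0)

after  0: R0=0x66 R1=0x7f R2=0x75 R3=0x3c  N=0 Z=0
after  1: R0=0x66 R1=0x7f R2=0x75 R3=0x7e  N=0 Z=0
after  2: R0=0x66 R1=0x7f R2=0x75 R3=0xf1  N=1 Z=0
after  3: R0=0x66 R1=0x7f R2=0x75 R3=0xe5  N=1 Z=0
after  4: R0=0x66 R1=0x83 R2=0x75 R3=0xe5  N=1 Z=0
after  5: R0=0x66 R1=0x64 R2=0x75 R3=0xe5  N=0 Z=0
-- IRQ taken; context saved, return-PC = 6 --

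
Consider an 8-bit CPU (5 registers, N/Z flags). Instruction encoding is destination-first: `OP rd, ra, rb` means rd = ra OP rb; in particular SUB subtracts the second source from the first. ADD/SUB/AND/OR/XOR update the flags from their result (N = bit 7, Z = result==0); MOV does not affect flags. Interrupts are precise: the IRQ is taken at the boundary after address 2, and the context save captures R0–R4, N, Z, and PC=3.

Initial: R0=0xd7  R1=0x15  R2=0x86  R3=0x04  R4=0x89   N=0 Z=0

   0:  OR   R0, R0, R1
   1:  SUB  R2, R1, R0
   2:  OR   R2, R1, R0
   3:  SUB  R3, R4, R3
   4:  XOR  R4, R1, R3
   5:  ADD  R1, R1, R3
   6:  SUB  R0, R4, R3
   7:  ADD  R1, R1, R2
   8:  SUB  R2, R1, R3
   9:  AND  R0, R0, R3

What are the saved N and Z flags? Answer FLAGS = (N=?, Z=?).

after  0: R0=0xd7 R1=0x15 R2=0x86 R3=0x04 R4=0x89  N=1 Z=0
after  1: R0=0xd7 R1=0x15 R2=0x3e R3=0x04 R4=0x89  N=0 Z=0
after  2: R0=0xd7 R1=0x15 R2=0xd7 R3=0x04 R4=0x89  N=1 Z=0
-- IRQ taken; context saved, return-PC = 3 --

FLAGS = (N=1, Z=0)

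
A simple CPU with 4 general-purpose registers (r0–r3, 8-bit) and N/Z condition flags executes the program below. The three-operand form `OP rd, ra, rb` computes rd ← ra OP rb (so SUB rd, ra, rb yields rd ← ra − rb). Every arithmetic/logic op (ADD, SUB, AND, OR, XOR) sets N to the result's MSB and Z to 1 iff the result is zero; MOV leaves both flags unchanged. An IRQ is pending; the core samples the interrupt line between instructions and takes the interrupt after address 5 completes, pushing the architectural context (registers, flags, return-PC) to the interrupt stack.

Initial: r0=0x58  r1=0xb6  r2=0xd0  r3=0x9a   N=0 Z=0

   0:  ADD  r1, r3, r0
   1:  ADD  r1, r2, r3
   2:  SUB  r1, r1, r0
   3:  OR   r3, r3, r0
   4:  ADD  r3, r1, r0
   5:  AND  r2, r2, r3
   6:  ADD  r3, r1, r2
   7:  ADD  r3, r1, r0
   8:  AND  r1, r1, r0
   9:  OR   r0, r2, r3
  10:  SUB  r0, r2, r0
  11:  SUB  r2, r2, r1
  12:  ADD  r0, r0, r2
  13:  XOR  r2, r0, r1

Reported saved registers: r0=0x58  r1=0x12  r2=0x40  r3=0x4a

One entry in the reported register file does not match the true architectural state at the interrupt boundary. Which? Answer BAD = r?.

after  0: r0=0x58 r1=0xf2 r2=0xd0 r3=0x9a  N=1 Z=0
after  1: r0=0x58 r1=0x6a r2=0xd0 r3=0x9a  N=0 Z=0
after  2: r0=0x58 r1=0x12 r2=0xd0 r3=0x9a  N=0 Z=0
after  3: r0=0x58 r1=0x12 r2=0xd0 r3=0xda  N=1 Z=0
after  4: r0=0x58 r1=0x12 r2=0xd0 r3=0x6a  N=0 Z=0
after  5: r0=0x58 r1=0x12 r2=0x40 r3=0x6a  N=0 Z=0
-- IRQ taken; context saved, return-PC = 6 --
mismatch: r3: reported 0x4a vs actual 0x6a

BAD = r3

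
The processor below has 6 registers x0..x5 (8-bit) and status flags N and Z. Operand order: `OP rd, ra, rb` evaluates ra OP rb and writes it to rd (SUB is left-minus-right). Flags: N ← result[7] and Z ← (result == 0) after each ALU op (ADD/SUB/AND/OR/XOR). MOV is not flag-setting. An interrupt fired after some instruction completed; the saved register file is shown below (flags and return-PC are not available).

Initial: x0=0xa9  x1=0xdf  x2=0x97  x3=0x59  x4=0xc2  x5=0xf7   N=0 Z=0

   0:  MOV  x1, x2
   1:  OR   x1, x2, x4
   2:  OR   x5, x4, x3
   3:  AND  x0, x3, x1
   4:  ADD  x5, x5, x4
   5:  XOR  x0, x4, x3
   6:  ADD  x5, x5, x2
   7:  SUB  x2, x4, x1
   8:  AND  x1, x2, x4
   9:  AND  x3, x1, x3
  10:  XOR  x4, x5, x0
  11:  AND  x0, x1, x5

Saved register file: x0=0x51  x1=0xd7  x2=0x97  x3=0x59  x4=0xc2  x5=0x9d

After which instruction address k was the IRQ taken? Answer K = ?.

after  0: x0=0xa9 x1=0x97 x2=0x97 x3=0x59 x4=0xc2 x5=0xf7  N=0 Z=0
after  1: x0=0xa9 x1=0xd7 x2=0x97 x3=0x59 x4=0xc2 x5=0xf7  N=1 Z=0
after  2: x0=0xa9 x1=0xd7 x2=0x97 x3=0x59 x4=0xc2 x5=0xdb  N=1 Z=0
after  3: x0=0x51 x1=0xd7 x2=0x97 x3=0x59 x4=0xc2 x5=0xdb  N=0 Z=0
after  4: x0=0x51 x1=0xd7 x2=0x97 x3=0x59 x4=0xc2 x5=0x9d  N=1 Z=0
-- IRQ taken; context saved, return-PC = 5 --

K = 4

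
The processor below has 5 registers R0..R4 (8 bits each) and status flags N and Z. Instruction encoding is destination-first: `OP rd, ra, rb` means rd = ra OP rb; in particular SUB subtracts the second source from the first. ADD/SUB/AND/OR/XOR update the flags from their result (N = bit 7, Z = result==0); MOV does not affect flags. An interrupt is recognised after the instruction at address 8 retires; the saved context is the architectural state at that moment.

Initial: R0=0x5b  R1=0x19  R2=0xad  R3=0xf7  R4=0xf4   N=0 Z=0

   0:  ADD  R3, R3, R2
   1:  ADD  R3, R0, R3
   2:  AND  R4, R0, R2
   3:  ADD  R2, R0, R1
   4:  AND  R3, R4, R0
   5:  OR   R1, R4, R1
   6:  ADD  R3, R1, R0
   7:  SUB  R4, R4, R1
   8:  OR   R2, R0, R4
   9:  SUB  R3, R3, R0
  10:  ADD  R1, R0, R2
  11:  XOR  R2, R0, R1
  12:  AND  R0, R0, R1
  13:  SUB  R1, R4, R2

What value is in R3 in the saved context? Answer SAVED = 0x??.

SAVED = 0x74

after  0: R0=0x5b R1=0x19 R2=0xad R3=0xa4 R4=0xf4  N=1 Z=0
after  1: R0=0x5b R1=0x19 R2=0xad R3=0xff R4=0xf4  N=1 Z=0
after  2: R0=0x5b R1=0x19 R2=0xad R3=0xff R4=0x09  N=0 Z=0
after  3: R0=0x5b R1=0x19 R2=0x74 R3=0xff R4=0x09  N=0 Z=0
after  4: R0=0x5b R1=0x19 R2=0x74 R3=0x09 R4=0x09  N=0 Z=0
after  5: R0=0x5b R1=0x19 R2=0x74 R3=0x09 R4=0x09  N=0 Z=0
after  6: R0=0x5b R1=0x19 R2=0x74 R3=0x74 R4=0x09  N=0 Z=0
after  7: R0=0x5b R1=0x19 R2=0x74 R3=0x74 R4=0xf0  N=1 Z=0
after  8: R0=0x5b R1=0x19 R2=0xfb R3=0x74 R4=0xf0  N=1 Z=0
-- IRQ taken; context saved, return-PC = 9 --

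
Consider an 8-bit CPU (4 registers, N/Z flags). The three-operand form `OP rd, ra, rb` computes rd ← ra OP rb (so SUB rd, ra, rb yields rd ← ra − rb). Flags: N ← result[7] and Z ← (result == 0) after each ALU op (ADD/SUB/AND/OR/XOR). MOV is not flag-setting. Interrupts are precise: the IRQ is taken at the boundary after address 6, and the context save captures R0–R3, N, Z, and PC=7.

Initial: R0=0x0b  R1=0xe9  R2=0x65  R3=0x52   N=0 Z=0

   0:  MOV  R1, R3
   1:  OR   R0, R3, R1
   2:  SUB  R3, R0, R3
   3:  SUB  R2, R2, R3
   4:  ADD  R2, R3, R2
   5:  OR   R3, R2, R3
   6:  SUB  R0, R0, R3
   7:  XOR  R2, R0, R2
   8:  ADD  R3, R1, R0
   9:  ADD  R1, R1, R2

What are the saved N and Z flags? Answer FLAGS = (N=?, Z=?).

after  0: R0=0x0b R1=0x52 R2=0x65 R3=0x52  N=0 Z=0
after  1: R0=0x52 R1=0x52 R2=0x65 R3=0x52  N=0 Z=0
after  2: R0=0x52 R1=0x52 R2=0x65 R3=0x00  N=0 Z=1
after  3: R0=0x52 R1=0x52 R2=0x65 R3=0x00  N=0 Z=0
after  4: R0=0x52 R1=0x52 R2=0x65 R3=0x00  N=0 Z=0
after  5: R0=0x52 R1=0x52 R2=0x65 R3=0x65  N=0 Z=0
after  6: R0=0xed R1=0x52 R2=0x65 R3=0x65  N=1 Z=0
-- IRQ taken; context saved, return-PC = 7 --

FLAGS = (N=1, Z=0)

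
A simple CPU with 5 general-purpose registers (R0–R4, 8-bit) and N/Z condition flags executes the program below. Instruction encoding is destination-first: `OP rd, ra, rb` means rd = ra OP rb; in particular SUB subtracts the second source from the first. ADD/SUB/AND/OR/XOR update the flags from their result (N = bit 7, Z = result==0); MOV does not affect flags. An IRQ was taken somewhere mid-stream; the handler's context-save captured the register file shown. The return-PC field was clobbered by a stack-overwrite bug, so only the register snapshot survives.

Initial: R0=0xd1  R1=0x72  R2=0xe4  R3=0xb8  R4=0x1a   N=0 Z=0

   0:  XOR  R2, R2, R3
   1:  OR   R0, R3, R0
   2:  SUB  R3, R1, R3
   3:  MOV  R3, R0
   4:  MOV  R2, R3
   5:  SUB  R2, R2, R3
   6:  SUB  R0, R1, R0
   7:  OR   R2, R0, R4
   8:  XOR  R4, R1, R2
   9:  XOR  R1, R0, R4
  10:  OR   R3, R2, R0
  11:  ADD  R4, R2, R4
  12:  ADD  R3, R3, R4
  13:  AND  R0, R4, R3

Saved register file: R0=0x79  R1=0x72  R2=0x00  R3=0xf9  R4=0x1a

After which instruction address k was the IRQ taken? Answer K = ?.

K = 6

after  0: R0=0xd1 R1=0x72 R2=0x5c R3=0xb8 R4=0x1a  N=0 Z=0
after  1: R0=0xf9 R1=0x72 R2=0x5c R3=0xb8 R4=0x1a  N=1 Z=0
after  2: R0=0xf9 R1=0x72 R2=0x5c R3=0xba R4=0x1a  N=1 Z=0
after  3: R0=0xf9 R1=0x72 R2=0x5c R3=0xf9 R4=0x1a  N=1 Z=0
after  4: R0=0xf9 R1=0x72 R2=0xf9 R3=0xf9 R4=0x1a  N=1 Z=0
after  5: R0=0xf9 R1=0x72 R2=0x00 R3=0xf9 R4=0x1a  N=0 Z=1
after  6: R0=0x79 R1=0x72 R2=0x00 R3=0xf9 R4=0x1a  N=0 Z=0
-- IRQ taken; context saved, return-PC = 7 --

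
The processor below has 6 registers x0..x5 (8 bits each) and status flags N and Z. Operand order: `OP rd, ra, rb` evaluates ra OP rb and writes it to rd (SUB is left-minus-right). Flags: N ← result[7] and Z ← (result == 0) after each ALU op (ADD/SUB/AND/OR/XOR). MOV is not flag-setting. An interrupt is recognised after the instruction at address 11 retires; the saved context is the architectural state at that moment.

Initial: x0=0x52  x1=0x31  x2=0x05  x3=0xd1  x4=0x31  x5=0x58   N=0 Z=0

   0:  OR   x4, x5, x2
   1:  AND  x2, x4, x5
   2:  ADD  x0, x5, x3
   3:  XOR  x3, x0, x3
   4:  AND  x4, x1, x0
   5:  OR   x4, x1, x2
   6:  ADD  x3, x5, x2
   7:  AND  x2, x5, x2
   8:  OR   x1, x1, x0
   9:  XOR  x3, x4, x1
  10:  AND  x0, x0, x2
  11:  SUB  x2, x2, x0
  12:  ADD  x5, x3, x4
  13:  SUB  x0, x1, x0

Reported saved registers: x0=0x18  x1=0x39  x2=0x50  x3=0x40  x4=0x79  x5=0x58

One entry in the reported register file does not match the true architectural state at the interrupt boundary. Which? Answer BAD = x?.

BAD = x0

after  0: x0=0x52 x1=0x31 x2=0x05 x3=0xd1 x4=0x5d x5=0x58  N=0 Z=0
after  1: x0=0x52 x1=0x31 x2=0x58 x3=0xd1 x4=0x5d x5=0x58  N=0 Z=0
after  2: x0=0x29 x1=0x31 x2=0x58 x3=0xd1 x4=0x5d x5=0x58  N=0 Z=0
after  3: x0=0x29 x1=0x31 x2=0x58 x3=0xf8 x4=0x5d x5=0x58  N=1 Z=0
after  4: x0=0x29 x1=0x31 x2=0x58 x3=0xf8 x4=0x21 x5=0x58  N=0 Z=0
after  5: x0=0x29 x1=0x31 x2=0x58 x3=0xf8 x4=0x79 x5=0x58  N=0 Z=0
after  6: x0=0x29 x1=0x31 x2=0x58 x3=0xb0 x4=0x79 x5=0x58  N=1 Z=0
after  7: x0=0x29 x1=0x31 x2=0x58 x3=0xb0 x4=0x79 x5=0x58  N=0 Z=0
after  8: x0=0x29 x1=0x39 x2=0x58 x3=0xb0 x4=0x79 x5=0x58  N=0 Z=0
after  9: x0=0x29 x1=0x39 x2=0x58 x3=0x40 x4=0x79 x5=0x58  N=0 Z=0
after 10: x0=0x08 x1=0x39 x2=0x58 x3=0x40 x4=0x79 x5=0x58  N=0 Z=0
after 11: x0=0x08 x1=0x39 x2=0x50 x3=0x40 x4=0x79 x5=0x58  N=0 Z=0
-- IRQ taken; context saved, return-PC = 12 --
mismatch: x0: reported 0x18 vs actual 0x08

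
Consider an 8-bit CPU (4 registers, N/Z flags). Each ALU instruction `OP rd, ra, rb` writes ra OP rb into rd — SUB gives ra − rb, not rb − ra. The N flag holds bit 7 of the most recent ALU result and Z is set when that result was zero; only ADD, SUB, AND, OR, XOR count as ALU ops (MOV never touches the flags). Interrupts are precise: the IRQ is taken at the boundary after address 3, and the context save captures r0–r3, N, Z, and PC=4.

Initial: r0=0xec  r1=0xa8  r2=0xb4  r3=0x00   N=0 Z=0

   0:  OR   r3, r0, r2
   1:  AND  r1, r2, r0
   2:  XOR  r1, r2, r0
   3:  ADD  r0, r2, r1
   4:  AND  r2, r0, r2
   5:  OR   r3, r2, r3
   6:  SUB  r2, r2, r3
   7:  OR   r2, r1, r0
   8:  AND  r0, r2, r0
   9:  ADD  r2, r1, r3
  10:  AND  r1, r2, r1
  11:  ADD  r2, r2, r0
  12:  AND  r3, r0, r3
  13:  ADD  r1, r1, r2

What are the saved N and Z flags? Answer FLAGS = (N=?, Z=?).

after  0: r0=0xec r1=0xa8 r2=0xb4 r3=0xfc  N=1 Z=0
after  1: r0=0xec r1=0xa4 r2=0xb4 r3=0xfc  N=1 Z=0
after  2: r0=0xec r1=0x58 r2=0xb4 r3=0xfc  N=0 Z=0
after  3: r0=0x0c r1=0x58 r2=0xb4 r3=0xfc  N=0 Z=0
-- IRQ taken; context saved, return-PC = 4 --

FLAGS = (N=0, Z=0)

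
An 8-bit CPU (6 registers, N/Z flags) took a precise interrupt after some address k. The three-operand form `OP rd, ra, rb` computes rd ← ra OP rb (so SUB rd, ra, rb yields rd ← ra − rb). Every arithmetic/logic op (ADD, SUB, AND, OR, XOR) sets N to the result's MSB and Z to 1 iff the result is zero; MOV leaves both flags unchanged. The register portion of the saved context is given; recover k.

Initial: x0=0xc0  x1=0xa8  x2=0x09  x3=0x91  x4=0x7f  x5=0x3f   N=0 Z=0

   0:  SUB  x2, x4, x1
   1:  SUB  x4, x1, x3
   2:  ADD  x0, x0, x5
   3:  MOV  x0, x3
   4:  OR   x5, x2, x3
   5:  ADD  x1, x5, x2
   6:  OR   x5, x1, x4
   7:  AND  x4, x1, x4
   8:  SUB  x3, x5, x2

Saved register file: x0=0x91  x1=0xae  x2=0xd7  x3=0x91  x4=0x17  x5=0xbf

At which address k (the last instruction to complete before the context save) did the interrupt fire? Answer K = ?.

K = 6

after  0: x0=0xc0 x1=0xa8 x2=0xd7 x3=0x91 x4=0x7f x5=0x3f  N=1 Z=0
after  1: x0=0xc0 x1=0xa8 x2=0xd7 x3=0x91 x4=0x17 x5=0x3f  N=0 Z=0
after  2: x0=0xff x1=0xa8 x2=0xd7 x3=0x91 x4=0x17 x5=0x3f  N=1 Z=0
after  3: x0=0x91 x1=0xa8 x2=0xd7 x3=0x91 x4=0x17 x5=0x3f  N=1 Z=0
after  4: x0=0x91 x1=0xa8 x2=0xd7 x3=0x91 x4=0x17 x5=0xd7  N=1 Z=0
after  5: x0=0x91 x1=0xae x2=0xd7 x3=0x91 x4=0x17 x5=0xd7  N=1 Z=0
after  6: x0=0x91 x1=0xae x2=0xd7 x3=0x91 x4=0x17 x5=0xbf  N=1 Z=0
-- IRQ taken; context saved, return-PC = 7 --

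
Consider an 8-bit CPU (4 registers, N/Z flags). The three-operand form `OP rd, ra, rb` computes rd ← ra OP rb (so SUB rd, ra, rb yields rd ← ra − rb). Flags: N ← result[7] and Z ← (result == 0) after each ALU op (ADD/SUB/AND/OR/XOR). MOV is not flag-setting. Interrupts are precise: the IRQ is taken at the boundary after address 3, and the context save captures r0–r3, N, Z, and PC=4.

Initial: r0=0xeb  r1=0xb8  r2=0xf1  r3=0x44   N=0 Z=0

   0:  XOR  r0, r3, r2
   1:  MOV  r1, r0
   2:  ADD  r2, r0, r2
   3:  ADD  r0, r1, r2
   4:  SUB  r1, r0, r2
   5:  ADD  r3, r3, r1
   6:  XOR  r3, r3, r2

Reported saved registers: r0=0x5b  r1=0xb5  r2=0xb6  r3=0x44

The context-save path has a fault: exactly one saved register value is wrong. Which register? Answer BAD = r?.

after  0: r0=0xb5 r1=0xb8 r2=0xf1 r3=0x44  N=1 Z=0
after  1: r0=0xb5 r1=0xb5 r2=0xf1 r3=0x44  N=1 Z=0
after  2: r0=0xb5 r1=0xb5 r2=0xa6 r3=0x44  N=1 Z=0
after  3: r0=0x5b r1=0xb5 r2=0xa6 r3=0x44  N=0 Z=0
-- IRQ taken; context saved, return-PC = 4 --
mismatch: r2: reported 0xb6 vs actual 0xa6

BAD = r2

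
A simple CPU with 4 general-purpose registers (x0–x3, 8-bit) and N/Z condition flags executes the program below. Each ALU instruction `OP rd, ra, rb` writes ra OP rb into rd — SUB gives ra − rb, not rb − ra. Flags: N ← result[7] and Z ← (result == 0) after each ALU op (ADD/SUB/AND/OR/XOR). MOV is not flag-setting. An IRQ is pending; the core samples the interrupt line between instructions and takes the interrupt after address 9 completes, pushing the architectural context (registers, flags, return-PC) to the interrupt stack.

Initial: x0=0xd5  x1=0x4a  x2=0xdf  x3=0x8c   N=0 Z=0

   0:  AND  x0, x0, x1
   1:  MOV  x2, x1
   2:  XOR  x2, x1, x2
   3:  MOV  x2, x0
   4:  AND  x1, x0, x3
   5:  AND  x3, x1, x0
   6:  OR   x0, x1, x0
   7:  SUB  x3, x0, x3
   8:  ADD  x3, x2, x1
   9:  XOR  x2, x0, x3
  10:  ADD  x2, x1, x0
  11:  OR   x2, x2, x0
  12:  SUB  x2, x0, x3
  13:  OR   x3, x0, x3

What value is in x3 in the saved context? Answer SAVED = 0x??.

after  0: x0=0x40 x1=0x4a x2=0xdf x3=0x8c  N=0 Z=0
after  1: x0=0x40 x1=0x4a x2=0x4a x3=0x8c  N=0 Z=0
after  2: x0=0x40 x1=0x4a x2=0x00 x3=0x8c  N=0 Z=1
after  3: x0=0x40 x1=0x4a x2=0x40 x3=0x8c  N=0 Z=1
after  4: x0=0x40 x1=0x00 x2=0x40 x3=0x8c  N=0 Z=1
after  5: x0=0x40 x1=0x00 x2=0x40 x3=0x00  N=0 Z=1
after  6: x0=0x40 x1=0x00 x2=0x40 x3=0x00  N=0 Z=0
after  7: x0=0x40 x1=0x00 x2=0x40 x3=0x40  N=0 Z=0
after  8: x0=0x40 x1=0x00 x2=0x40 x3=0x40  N=0 Z=0
after  9: x0=0x40 x1=0x00 x2=0x00 x3=0x40  N=0 Z=1
-- IRQ taken; context saved, return-PC = 10 --

SAVED = 0x40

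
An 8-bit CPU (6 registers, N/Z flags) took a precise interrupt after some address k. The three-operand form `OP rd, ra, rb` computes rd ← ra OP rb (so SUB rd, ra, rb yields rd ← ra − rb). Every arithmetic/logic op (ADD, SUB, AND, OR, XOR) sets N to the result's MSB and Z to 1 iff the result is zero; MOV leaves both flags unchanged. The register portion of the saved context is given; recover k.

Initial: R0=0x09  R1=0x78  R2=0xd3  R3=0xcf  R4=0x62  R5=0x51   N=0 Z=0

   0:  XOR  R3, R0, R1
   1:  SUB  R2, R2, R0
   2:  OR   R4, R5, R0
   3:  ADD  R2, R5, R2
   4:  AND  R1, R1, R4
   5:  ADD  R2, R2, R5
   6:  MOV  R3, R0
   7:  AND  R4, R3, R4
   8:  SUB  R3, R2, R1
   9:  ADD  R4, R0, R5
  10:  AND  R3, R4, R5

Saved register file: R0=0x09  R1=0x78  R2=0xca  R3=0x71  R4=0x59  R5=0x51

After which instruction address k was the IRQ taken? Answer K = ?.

K = 2

after  0: R0=0x09 R1=0x78 R2=0xd3 R3=0x71 R4=0x62 R5=0x51  N=0 Z=0
after  1: R0=0x09 R1=0x78 R2=0xca R3=0x71 R4=0x62 R5=0x51  N=1 Z=0
after  2: R0=0x09 R1=0x78 R2=0xca R3=0x71 R4=0x59 R5=0x51  N=0 Z=0
-- IRQ taken; context saved, return-PC = 3 --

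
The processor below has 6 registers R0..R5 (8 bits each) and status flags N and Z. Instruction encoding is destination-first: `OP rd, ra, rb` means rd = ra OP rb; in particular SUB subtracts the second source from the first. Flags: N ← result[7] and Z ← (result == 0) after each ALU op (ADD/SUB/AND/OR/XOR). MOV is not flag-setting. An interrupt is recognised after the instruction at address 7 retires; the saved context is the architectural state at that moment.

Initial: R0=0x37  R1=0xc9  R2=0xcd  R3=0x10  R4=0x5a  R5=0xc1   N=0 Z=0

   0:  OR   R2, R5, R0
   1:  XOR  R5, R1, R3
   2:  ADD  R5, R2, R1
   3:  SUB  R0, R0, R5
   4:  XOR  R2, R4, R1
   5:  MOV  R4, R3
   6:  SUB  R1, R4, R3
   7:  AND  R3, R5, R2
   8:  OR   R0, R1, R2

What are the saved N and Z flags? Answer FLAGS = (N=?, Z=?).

after  0: R0=0x37 R1=0xc9 R2=0xf7 R3=0x10 R4=0x5a R5=0xc1  N=1 Z=0
after  1: R0=0x37 R1=0xc9 R2=0xf7 R3=0x10 R4=0x5a R5=0xd9  N=1 Z=0
after  2: R0=0x37 R1=0xc9 R2=0xf7 R3=0x10 R4=0x5a R5=0xc0  N=1 Z=0
after  3: R0=0x77 R1=0xc9 R2=0xf7 R3=0x10 R4=0x5a R5=0xc0  N=0 Z=0
after  4: R0=0x77 R1=0xc9 R2=0x93 R3=0x10 R4=0x5a R5=0xc0  N=1 Z=0
after  5: R0=0x77 R1=0xc9 R2=0x93 R3=0x10 R4=0x10 R5=0xc0  N=1 Z=0
after  6: R0=0x77 R1=0x00 R2=0x93 R3=0x10 R4=0x10 R5=0xc0  N=0 Z=1
after  7: R0=0x77 R1=0x00 R2=0x93 R3=0x80 R4=0x10 R5=0xc0  N=1 Z=0
-- IRQ taken; context saved, return-PC = 8 --

FLAGS = (N=1, Z=0)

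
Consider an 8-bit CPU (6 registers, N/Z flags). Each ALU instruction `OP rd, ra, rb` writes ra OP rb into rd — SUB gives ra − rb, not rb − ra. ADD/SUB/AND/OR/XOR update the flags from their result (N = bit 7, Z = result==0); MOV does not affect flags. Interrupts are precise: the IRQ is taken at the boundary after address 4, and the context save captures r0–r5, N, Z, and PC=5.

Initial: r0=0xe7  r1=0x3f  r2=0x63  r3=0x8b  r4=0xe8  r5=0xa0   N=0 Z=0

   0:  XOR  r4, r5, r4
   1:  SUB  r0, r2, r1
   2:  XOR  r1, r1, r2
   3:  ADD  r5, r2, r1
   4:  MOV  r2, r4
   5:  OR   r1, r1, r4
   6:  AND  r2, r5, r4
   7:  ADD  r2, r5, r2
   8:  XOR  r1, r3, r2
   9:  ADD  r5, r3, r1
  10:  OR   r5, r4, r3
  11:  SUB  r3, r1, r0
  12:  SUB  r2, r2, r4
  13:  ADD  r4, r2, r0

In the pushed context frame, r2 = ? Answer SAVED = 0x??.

after  0: r0=0xe7 r1=0x3f r2=0x63 r3=0x8b r4=0x48 r5=0xa0  N=0 Z=0
after  1: r0=0x24 r1=0x3f r2=0x63 r3=0x8b r4=0x48 r5=0xa0  N=0 Z=0
after  2: r0=0x24 r1=0x5c r2=0x63 r3=0x8b r4=0x48 r5=0xa0  N=0 Z=0
after  3: r0=0x24 r1=0x5c r2=0x63 r3=0x8b r4=0x48 r5=0xbf  N=1 Z=0
after  4: r0=0x24 r1=0x5c r2=0x48 r3=0x8b r4=0x48 r5=0xbf  N=1 Z=0
-- IRQ taken; context saved, return-PC = 5 --

SAVED = 0x48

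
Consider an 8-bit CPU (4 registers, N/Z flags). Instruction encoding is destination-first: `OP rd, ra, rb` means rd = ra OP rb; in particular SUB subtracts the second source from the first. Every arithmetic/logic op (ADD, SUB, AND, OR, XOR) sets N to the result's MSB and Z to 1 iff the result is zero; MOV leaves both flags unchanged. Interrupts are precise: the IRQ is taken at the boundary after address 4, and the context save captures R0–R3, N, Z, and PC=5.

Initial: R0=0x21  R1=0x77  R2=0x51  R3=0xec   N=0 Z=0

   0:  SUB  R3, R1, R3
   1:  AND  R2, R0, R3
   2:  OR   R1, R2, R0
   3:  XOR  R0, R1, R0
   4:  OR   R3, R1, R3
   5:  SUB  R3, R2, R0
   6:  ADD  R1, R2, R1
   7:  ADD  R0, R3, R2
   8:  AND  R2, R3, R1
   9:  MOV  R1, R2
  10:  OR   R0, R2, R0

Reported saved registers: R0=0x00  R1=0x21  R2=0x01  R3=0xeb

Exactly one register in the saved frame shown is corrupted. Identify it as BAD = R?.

BAD = R3

after  0: R0=0x21 R1=0x77 R2=0x51 R3=0x8b  N=1 Z=0
after  1: R0=0x21 R1=0x77 R2=0x01 R3=0x8b  N=0 Z=0
after  2: R0=0x21 R1=0x21 R2=0x01 R3=0x8b  N=0 Z=0
after  3: R0=0x00 R1=0x21 R2=0x01 R3=0x8b  N=0 Z=1
after  4: R0=0x00 R1=0x21 R2=0x01 R3=0xab  N=1 Z=0
-- IRQ taken; context saved, return-PC = 5 --
mismatch: R3: reported 0xeb vs actual 0xab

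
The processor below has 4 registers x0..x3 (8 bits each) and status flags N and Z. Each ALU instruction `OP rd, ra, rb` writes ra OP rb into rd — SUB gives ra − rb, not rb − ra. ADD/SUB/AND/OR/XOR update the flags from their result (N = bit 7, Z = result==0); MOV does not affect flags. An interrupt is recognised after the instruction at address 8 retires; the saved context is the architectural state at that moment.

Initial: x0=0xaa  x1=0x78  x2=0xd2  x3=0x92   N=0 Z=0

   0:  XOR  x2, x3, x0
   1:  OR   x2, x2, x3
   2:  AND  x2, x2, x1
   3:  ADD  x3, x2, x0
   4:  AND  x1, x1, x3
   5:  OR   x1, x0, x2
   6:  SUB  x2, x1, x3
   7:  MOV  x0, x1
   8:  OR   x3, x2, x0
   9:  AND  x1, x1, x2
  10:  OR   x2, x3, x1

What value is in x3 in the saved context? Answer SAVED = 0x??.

SAVED = 0xfa

after  0: x0=0xaa x1=0x78 x2=0x38 x3=0x92  N=0 Z=0
after  1: x0=0xaa x1=0x78 x2=0xba x3=0x92  N=1 Z=0
after  2: x0=0xaa x1=0x78 x2=0x38 x3=0x92  N=0 Z=0
after  3: x0=0xaa x1=0x78 x2=0x38 x3=0xe2  N=1 Z=0
after  4: x0=0xaa x1=0x60 x2=0x38 x3=0xe2  N=0 Z=0
after  5: x0=0xaa x1=0xba x2=0x38 x3=0xe2  N=1 Z=0
after  6: x0=0xaa x1=0xba x2=0xd8 x3=0xe2  N=1 Z=0
after  7: x0=0xba x1=0xba x2=0xd8 x3=0xe2  N=1 Z=0
after  8: x0=0xba x1=0xba x2=0xd8 x3=0xfa  N=1 Z=0
-- IRQ taken; context saved, return-PC = 9 --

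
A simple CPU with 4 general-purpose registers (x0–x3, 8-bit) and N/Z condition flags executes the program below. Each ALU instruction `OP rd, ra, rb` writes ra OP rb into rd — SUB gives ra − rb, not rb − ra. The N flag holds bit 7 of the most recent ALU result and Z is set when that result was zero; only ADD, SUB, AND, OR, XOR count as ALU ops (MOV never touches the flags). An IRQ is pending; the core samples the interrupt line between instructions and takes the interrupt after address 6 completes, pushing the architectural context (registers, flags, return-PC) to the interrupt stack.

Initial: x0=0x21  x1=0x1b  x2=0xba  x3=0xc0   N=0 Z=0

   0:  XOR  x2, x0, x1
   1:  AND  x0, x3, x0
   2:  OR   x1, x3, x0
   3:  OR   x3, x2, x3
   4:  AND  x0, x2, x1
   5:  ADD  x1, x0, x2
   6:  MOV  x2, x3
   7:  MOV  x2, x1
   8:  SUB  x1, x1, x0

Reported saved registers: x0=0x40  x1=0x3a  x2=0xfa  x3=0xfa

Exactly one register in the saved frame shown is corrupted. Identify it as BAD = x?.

after  0: x0=0x21 x1=0x1b x2=0x3a x3=0xc0  N=0 Z=0
after  1: x0=0x00 x1=0x1b x2=0x3a x3=0xc0  N=0 Z=1
after  2: x0=0x00 x1=0xc0 x2=0x3a x3=0xc0  N=1 Z=0
after  3: x0=0x00 x1=0xc0 x2=0x3a x3=0xfa  N=1 Z=0
after  4: x0=0x00 x1=0xc0 x2=0x3a x3=0xfa  N=0 Z=1
after  5: x0=0x00 x1=0x3a x2=0x3a x3=0xfa  N=0 Z=0
after  6: x0=0x00 x1=0x3a x2=0xfa x3=0xfa  N=0 Z=0
-- IRQ taken; context saved, return-PC = 7 --
mismatch: x0: reported 0x40 vs actual 0x00

BAD = x0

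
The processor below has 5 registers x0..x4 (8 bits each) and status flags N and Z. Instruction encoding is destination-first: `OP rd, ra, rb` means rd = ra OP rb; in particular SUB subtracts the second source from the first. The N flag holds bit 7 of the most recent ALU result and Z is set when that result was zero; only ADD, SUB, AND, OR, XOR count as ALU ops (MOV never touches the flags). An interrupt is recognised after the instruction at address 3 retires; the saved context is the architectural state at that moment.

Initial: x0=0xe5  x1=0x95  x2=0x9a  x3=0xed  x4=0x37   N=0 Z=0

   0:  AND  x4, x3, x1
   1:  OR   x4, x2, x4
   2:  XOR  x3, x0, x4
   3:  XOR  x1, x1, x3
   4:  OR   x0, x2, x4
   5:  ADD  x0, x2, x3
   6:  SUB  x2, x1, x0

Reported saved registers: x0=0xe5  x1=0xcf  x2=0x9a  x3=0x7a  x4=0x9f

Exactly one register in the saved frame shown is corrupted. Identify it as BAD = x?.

BAD = x1

after  0: x0=0xe5 x1=0x95 x2=0x9a x3=0xed x4=0x85  N=1 Z=0
after  1: x0=0xe5 x1=0x95 x2=0x9a x3=0xed x4=0x9f  N=1 Z=0
after  2: x0=0xe5 x1=0x95 x2=0x9a x3=0x7a x4=0x9f  N=0 Z=0
after  3: x0=0xe5 x1=0xef x2=0x9a x3=0x7a x4=0x9f  N=1 Z=0
-- IRQ taken; context saved, return-PC = 4 --
mismatch: x1: reported 0xcf vs actual 0xef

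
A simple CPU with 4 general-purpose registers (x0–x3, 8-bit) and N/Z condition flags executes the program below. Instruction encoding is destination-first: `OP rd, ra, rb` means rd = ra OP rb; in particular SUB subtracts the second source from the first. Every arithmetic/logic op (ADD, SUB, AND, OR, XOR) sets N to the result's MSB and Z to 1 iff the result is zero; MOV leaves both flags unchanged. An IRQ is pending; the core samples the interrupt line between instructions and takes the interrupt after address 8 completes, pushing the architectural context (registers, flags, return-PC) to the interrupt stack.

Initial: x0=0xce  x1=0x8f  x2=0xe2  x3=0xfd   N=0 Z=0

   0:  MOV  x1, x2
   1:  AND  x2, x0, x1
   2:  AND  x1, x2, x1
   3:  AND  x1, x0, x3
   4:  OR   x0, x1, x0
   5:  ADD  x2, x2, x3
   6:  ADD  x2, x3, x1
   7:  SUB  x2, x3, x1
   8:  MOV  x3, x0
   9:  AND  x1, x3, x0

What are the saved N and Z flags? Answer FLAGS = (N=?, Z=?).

after  0: x0=0xce x1=0xe2 x2=0xe2 x3=0xfd  N=0 Z=0
after  1: x0=0xce x1=0xe2 x2=0xc2 x3=0xfd  N=1 Z=0
after  2: x0=0xce x1=0xc2 x2=0xc2 x3=0xfd  N=1 Z=0
after  3: x0=0xce x1=0xcc x2=0xc2 x3=0xfd  N=1 Z=0
after  4: x0=0xce x1=0xcc x2=0xc2 x3=0xfd  N=1 Z=0
after  5: x0=0xce x1=0xcc x2=0xbf x3=0xfd  N=1 Z=0
after  6: x0=0xce x1=0xcc x2=0xc9 x3=0xfd  N=1 Z=0
after  7: x0=0xce x1=0xcc x2=0x31 x3=0xfd  N=0 Z=0
after  8: x0=0xce x1=0xcc x2=0x31 x3=0xce  N=0 Z=0
-- IRQ taken; context saved, return-PC = 9 --

FLAGS = (N=0, Z=0)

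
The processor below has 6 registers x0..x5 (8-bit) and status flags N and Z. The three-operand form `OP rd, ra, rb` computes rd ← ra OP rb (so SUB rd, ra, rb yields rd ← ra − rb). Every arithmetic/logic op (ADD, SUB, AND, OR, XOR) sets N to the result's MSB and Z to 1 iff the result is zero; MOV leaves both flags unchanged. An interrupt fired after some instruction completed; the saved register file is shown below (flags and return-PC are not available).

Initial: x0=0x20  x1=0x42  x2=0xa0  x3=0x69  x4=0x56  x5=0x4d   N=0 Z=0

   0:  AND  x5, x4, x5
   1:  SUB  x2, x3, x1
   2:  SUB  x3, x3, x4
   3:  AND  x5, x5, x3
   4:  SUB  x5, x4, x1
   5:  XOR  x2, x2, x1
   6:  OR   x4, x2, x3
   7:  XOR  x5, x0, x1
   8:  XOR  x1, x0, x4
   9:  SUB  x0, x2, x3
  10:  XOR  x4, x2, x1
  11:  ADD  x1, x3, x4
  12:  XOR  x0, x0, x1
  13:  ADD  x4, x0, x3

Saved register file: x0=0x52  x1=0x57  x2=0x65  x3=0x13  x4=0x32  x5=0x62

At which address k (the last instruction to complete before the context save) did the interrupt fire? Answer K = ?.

K = 10

after  0: x0=0x20 x1=0x42 x2=0xa0 x3=0x69 x4=0x56 x5=0x44  N=0 Z=0
after  1: x0=0x20 x1=0x42 x2=0x27 x3=0x69 x4=0x56 x5=0x44  N=0 Z=0
after  2: x0=0x20 x1=0x42 x2=0x27 x3=0x13 x4=0x56 x5=0x44  N=0 Z=0
after  3: x0=0x20 x1=0x42 x2=0x27 x3=0x13 x4=0x56 x5=0x00  N=0 Z=1
after  4: x0=0x20 x1=0x42 x2=0x27 x3=0x13 x4=0x56 x5=0x14  N=0 Z=0
after  5: x0=0x20 x1=0x42 x2=0x65 x3=0x13 x4=0x56 x5=0x14  N=0 Z=0
after  6: x0=0x20 x1=0x42 x2=0x65 x3=0x13 x4=0x77 x5=0x14  N=0 Z=0
after  7: x0=0x20 x1=0x42 x2=0x65 x3=0x13 x4=0x77 x5=0x62  N=0 Z=0
after  8: x0=0x20 x1=0x57 x2=0x65 x3=0x13 x4=0x77 x5=0x62  N=0 Z=0
after  9: x0=0x52 x1=0x57 x2=0x65 x3=0x13 x4=0x77 x5=0x62  N=0 Z=0
after 10: x0=0x52 x1=0x57 x2=0x65 x3=0x13 x4=0x32 x5=0x62  N=0 Z=0
-- IRQ taken; context saved, return-PC = 11 --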